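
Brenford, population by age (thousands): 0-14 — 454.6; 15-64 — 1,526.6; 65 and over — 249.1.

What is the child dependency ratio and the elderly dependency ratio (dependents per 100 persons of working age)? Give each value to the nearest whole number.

Youth dependency ratio = 454.6 / 1,526.6 × 100 = 30
Old-age dependency ratio = 249.1 / 1,526.6 × 100 = 16

Youth dependency ratio: 30
Old-age dependency ratio: 16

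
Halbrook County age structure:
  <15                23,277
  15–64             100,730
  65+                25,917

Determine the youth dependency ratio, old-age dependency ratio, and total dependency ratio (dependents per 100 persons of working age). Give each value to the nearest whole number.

Youth dependency ratio = 23,277 / 100,730 × 100 = 23
Old-age dependency ratio = 25,917 / 100,730 × 100 = 26
Total dependency ratio = (23,277 + 25,917) / 100,730 × 100 = 49,194 / 100,730 × 100 = 49

Youth dependency ratio: 23
Old-age dependency ratio: 26
Total dependency ratio: 49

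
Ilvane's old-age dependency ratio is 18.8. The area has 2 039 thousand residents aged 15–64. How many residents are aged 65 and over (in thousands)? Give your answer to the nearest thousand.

Old-age dependency ratio = elderly / working-age × 100
18.8 = E / 2 039 × 100
⇒ 383

Aged 65 and over: 383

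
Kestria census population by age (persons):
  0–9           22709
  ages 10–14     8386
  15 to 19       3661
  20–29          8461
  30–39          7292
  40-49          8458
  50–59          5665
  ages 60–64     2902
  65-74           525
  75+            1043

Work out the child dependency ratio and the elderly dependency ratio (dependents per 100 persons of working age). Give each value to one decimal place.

0–14: 22709 + 8386 = 31095
15–64: 3661 + 8461 + 7292 + 8458 + 5665 + 2902 = 36439
65+: 525 + 1043 = 1568
Youth dependency ratio = 31095 / 36439 × 100 = 85.3
Old-age dependency ratio = 1568 / 36439 × 100 = 4.3

Youth dependency ratio: 85.3
Old-age dependency ratio: 4.3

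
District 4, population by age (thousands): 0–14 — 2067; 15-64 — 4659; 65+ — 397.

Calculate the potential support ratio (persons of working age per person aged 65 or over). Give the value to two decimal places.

Potential support ratio: 11.74

Potential support ratio = 4659 / 397 = 11.74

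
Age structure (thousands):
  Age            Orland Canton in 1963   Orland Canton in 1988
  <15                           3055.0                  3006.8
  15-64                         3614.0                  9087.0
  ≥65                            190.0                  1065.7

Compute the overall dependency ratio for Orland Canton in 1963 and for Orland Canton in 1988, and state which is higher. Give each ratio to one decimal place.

Orland Canton in 1963: 89.8
Orland Canton in 1988: 44.8
Higher: Orland Canton in 1963

Orland Canton in 1963: (3055.0 + 190.0) / 3614.0 × 100 = 3245.0 / 3614.0 × 100 = 89.8
Orland Canton in 1988: (3006.8 + 1065.7) / 9087.0 × 100 = 4072.5 / 9087.0 × 100 = 44.8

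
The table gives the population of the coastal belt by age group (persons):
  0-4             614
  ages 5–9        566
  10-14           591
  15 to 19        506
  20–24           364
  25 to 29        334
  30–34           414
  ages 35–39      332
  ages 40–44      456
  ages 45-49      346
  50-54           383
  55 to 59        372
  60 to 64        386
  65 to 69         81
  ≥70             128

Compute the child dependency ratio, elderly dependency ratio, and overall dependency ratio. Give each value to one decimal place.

0–14: 614 + 566 + 591 = 1,771
15–64: 506 + 364 + 334 + 414 + 332 + 456 + 346 + 383 + 372 + 386 = 3,893
65+: 81 + 128 = 209
Youth dependency ratio = 1,771 / 3,893 × 100 = 45.5
Old-age dependency ratio = 209 / 3,893 × 100 = 5.4
Total dependency ratio = (1,771 + 209) / 3,893 × 100 = 1,980 / 3,893 × 100 = 50.9

Youth dependency ratio: 45.5
Old-age dependency ratio: 5.4
Total dependency ratio: 50.9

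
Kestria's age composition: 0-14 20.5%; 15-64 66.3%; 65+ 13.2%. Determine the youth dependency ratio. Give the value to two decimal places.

Youth dependency ratio: 30.92

Youth dependency ratio = 20.5 / 66.3 × 100 = 30.92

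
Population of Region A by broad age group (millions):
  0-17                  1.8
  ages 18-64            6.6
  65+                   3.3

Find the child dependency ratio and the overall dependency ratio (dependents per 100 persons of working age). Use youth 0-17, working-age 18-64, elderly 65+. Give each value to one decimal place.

Youth dependency ratio: 27.3
Total dependency ratio: 77.3

Youth dependency ratio = 1.8 / 6.6 × 100 = 27.3
Total dependency ratio = (1.8 + 3.3) / 6.6 × 100 = 5.1 / 6.6 × 100 = 77.3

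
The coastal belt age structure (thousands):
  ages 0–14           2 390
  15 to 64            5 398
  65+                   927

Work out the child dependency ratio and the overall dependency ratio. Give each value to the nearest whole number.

Youth dependency ratio = 2 390 / 5 398 × 100 = 44
Total dependency ratio = (2 390 + 927) / 5 398 × 100 = 3 317 / 5 398 × 100 = 61

Youth dependency ratio: 44
Total dependency ratio: 61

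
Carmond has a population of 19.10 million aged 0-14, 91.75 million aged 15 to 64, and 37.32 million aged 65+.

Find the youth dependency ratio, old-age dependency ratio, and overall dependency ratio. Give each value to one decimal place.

Youth dependency ratio: 20.8
Old-age dependency ratio: 40.7
Total dependency ratio: 61.5

Youth dependency ratio = 19.10 / 91.75 × 100 = 20.8
Old-age dependency ratio = 37.32 / 91.75 × 100 = 40.7
Total dependency ratio = (19.10 + 37.32) / 91.75 × 100 = 56.42 / 91.75 × 100 = 61.5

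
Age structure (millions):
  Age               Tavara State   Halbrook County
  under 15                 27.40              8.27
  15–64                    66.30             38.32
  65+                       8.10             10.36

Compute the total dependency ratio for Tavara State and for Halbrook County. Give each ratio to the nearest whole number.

Tavara State: (27.40 + 8.10) / 66.30 × 100 = 35.50 / 66.30 × 100 = 54
Halbrook County: (8.27 + 10.36) / 38.32 × 100 = 18.63 / 38.32 × 100 = 49

Tavara State: 54
Halbrook County: 49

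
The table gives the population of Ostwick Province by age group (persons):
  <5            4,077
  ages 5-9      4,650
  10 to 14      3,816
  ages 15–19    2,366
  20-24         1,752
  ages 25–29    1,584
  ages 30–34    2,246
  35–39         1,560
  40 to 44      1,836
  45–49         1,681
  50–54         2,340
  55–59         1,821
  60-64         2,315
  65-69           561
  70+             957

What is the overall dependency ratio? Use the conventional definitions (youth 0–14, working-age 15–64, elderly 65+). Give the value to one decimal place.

Total dependency ratio: 72.1

0–14: 4,077 + 4,650 + 3,816 = 12,543
15–64: 2,366 + 1,752 + 1,584 + 2,246 + 1,560 + 1,836 + 1,681 + 2,340 + 1,821 + 2,315 = 19,501
65+: 561 + 957 = 1,518
Total dependency ratio = (12,543 + 1,518) / 19,501 × 100 = 14,061 / 19,501 × 100 = 72.1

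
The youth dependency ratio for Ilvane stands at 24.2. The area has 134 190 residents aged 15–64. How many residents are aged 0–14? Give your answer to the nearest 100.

Youth dependency ratio = youth / working-age × 100
24.2 = Y / 134 190 × 100
⇒ 32 500

Aged 0–14: 32 500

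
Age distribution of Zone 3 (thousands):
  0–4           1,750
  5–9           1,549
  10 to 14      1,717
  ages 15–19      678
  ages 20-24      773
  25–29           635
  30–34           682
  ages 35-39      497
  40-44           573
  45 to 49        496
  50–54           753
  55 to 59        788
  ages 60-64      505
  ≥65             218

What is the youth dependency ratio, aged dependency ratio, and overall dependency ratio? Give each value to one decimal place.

Youth dependency ratio: 78.6
Old-age dependency ratio: 3.4
Total dependency ratio: 82.0

0–14: 1,750 + 1,549 + 1,717 = 5,016
15–64: 678 + 773 + 635 + 682 + 497 + 573 + 496 + 753 + 788 + 505 = 6,380
65+: 218
Youth dependency ratio = 5,016 / 6,380 × 100 = 78.6
Old-age dependency ratio = 218 / 6,380 × 100 = 3.4
Total dependency ratio = (5,016 + 218) / 6,380 × 100 = 5,234 / 6,380 × 100 = 82.0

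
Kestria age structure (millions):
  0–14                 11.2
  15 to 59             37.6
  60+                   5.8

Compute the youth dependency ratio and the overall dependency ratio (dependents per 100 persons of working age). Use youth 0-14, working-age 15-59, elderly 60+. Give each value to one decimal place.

Youth dependency ratio = 11.2 / 37.6 × 100 = 29.8
Total dependency ratio = (11.2 + 5.8) / 37.6 × 100 = 17.0 / 37.6 × 100 = 45.2

Youth dependency ratio: 29.8
Total dependency ratio: 45.2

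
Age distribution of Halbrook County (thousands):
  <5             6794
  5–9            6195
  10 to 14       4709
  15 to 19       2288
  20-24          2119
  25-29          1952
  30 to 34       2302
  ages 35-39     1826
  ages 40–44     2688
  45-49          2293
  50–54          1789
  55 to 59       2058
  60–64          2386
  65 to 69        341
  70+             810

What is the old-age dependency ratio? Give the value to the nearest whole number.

0–14: 6794 + 6195 + 4709 = 17698
15–64: 2288 + 2119 + 1952 + 2302 + 1826 + 2688 + 2293 + 1789 + 2058 + 2386 = 21701
65+: 341 + 810 = 1151
Old-age dependency ratio = 1151 / 21701 × 100 = 5

Old-age dependency ratio: 5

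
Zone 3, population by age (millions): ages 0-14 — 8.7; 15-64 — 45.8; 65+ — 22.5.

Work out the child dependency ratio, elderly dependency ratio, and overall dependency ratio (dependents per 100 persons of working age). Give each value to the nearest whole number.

Youth dependency ratio: 19
Old-age dependency ratio: 49
Total dependency ratio: 68

Youth dependency ratio = 8.7 / 45.8 × 100 = 19
Old-age dependency ratio = 22.5 / 45.8 × 100 = 49
Total dependency ratio = (8.7 + 22.5) / 45.8 × 100 = 31.2 / 45.8 × 100 = 68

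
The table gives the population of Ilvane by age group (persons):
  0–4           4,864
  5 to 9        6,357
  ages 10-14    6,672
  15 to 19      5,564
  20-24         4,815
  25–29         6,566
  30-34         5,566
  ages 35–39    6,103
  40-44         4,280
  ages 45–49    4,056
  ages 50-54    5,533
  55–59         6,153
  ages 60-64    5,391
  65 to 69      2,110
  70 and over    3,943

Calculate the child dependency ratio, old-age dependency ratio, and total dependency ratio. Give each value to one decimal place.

0–14: 4,864 + 6,357 + 6,672 = 17,893
15–64: 5,564 + 4,815 + 6,566 + 5,566 + 6,103 + 4,280 + 4,056 + 5,533 + 6,153 + 5,391 = 54,027
65+: 2,110 + 3,943 = 6,053
Youth dependency ratio = 17,893 / 54,027 × 100 = 33.1
Old-age dependency ratio = 6,053 / 54,027 × 100 = 11.2
Total dependency ratio = (17,893 + 6,053) / 54,027 × 100 = 23,946 / 54,027 × 100 = 44.3

Youth dependency ratio: 33.1
Old-age dependency ratio: 11.2
Total dependency ratio: 44.3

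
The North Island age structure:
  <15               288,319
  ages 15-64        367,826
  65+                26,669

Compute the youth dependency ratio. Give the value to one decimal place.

Youth dependency ratio: 78.4

Youth dependency ratio = 288,319 / 367,826 × 100 = 78.4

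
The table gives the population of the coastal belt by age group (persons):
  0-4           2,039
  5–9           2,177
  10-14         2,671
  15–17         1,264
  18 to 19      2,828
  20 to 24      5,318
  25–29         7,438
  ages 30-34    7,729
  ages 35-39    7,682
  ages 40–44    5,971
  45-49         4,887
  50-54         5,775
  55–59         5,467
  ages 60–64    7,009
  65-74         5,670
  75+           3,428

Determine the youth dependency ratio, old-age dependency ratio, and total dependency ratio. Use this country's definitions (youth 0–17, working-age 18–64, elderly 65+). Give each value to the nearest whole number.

Youth dependency ratio: 14
Old-age dependency ratio: 15
Total dependency ratio: 29

0–17: 2,039 + 2,177 + 2,671 + 1,264 = 8,151
18–64: 2,828 + 5,318 + 7,438 + 7,729 + 7,682 + 5,971 + 4,887 + 5,775 + 5,467 + 7,009 = 60,104
65+: 5,670 + 3,428 = 9,098
Youth dependency ratio = 8,151 / 60,104 × 100 = 14
Old-age dependency ratio = 9,098 / 60,104 × 100 = 15
Total dependency ratio = (8,151 + 9,098) / 60,104 × 100 = 17,249 / 60,104 × 100 = 29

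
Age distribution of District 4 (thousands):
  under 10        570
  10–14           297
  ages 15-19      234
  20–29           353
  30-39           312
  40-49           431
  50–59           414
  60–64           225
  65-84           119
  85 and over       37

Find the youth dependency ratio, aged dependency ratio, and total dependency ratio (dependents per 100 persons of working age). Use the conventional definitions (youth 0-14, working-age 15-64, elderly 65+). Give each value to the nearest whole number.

Youth dependency ratio: 44
Old-age dependency ratio: 8
Total dependency ratio: 52

0–14: 570 + 297 = 867
15–64: 234 + 353 + 312 + 431 + 414 + 225 = 1969
65+: 119 + 37 = 156
Youth dependency ratio = 867 / 1969 × 100 = 44
Old-age dependency ratio = 156 / 1969 × 100 = 8
Total dependency ratio = (867 + 156) / 1969 × 100 = 1023 / 1969 × 100 = 52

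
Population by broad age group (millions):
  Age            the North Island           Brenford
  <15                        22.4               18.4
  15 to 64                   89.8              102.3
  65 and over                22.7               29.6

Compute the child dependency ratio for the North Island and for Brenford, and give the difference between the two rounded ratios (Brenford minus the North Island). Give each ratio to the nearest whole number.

the North Island: 22.4 / 89.8 × 100 = 25
Brenford: 18.4 / 102.3 × 100 = 18

the North Island: 25
Brenford: 18
Difference: -7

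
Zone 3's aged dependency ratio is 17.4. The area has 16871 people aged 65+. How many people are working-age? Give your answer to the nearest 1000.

Old-age dependency ratio = elderly / working-age × 100
17.4 = 16871 / W × 100
⇒ 97000

Working-age: 97000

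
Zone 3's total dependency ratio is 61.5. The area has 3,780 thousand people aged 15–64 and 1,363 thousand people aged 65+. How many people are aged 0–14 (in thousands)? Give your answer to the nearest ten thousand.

Total dependency ratio = (youth + elderly) / working-age × 100
61.5 = (Y + 1,363) / 3,780 × 100
⇒ 960

Aged 0–14: 960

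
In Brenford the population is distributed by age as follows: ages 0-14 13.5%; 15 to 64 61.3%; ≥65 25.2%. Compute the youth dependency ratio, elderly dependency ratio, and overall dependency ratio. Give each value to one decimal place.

Youth dependency ratio = 13.5 / 61.3 × 100 = 22.0
Old-age dependency ratio = 25.2 / 61.3 × 100 = 41.1
Total dependency ratio = (13.5 + 25.2) / 61.3 × 100 = 38.7 / 61.3 × 100 = 63.1

Youth dependency ratio: 22.0
Old-age dependency ratio: 41.1
Total dependency ratio: 63.1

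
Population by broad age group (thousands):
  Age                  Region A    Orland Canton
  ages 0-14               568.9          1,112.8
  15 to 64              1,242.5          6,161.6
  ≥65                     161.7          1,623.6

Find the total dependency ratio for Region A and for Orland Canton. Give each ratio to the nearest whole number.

Region A: (568.9 + 161.7) / 1,242.5 × 100 = 730.6 / 1,242.5 × 100 = 59
Orland Canton: (1,112.8 + 1,623.6) / 6,161.6 × 100 = 2,736.4 / 6,161.6 × 100 = 44

Region A: 59
Orland Canton: 44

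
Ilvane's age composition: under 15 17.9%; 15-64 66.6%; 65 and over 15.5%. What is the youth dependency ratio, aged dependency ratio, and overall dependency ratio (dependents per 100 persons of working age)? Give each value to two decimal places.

Youth dependency ratio = 17.9 / 66.6 × 100 = 26.88
Old-age dependency ratio = 15.5 / 66.6 × 100 = 23.27
Total dependency ratio = (17.9 + 15.5) / 66.6 × 100 = 33.4 / 66.6 × 100 = 50.15

Youth dependency ratio: 26.88
Old-age dependency ratio: 23.27
Total dependency ratio: 50.15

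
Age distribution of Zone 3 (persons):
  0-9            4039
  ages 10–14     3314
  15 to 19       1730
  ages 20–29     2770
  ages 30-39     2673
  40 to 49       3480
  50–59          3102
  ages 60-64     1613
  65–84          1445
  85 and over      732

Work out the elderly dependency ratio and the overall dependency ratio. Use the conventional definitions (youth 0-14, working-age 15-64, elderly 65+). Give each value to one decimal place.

0–14: 4039 + 3314 = 7353
15–64: 1730 + 2770 + 2673 + 3480 + 3102 + 1613 = 15368
65+: 1445 + 732 = 2177
Old-age dependency ratio = 2177 / 15368 × 100 = 14.2
Total dependency ratio = (7353 + 2177) / 15368 × 100 = 9530 / 15368 × 100 = 62.0

Old-age dependency ratio: 14.2
Total dependency ratio: 62.0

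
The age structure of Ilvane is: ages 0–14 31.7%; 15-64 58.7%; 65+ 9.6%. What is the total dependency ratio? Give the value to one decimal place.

Total dependency ratio = (31.7 + 9.6) / 58.7 × 100 = 41.3 / 58.7 × 100 = 70.4

Total dependency ratio: 70.4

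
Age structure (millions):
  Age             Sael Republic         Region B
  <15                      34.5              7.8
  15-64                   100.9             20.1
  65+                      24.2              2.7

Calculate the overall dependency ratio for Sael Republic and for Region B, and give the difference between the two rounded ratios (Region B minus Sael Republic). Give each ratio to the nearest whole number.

Sael Republic: 58
Region B: 52
Difference: -6

Sael Republic: (34.5 + 24.2) / 100.9 × 100 = 58.7 / 100.9 × 100 = 58
Region B: (7.8 + 2.7) / 20.1 × 100 = 10.5 / 20.1 × 100 = 52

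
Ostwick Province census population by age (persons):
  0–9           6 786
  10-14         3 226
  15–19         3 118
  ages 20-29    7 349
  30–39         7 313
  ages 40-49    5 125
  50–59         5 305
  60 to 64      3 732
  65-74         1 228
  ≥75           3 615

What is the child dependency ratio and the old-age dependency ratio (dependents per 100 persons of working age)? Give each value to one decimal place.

Youth dependency ratio: 31.3
Old-age dependency ratio: 15.2

0–14: 6 786 + 3 226 = 10 012
15–64: 3 118 + 7 349 + 7 313 + 5 125 + 5 305 + 3 732 = 31 942
65+: 1 228 + 3 615 = 4 843
Youth dependency ratio = 10 012 / 31 942 × 100 = 31.3
Old-age dependency ratio = 4 843 / 31 942 × 100 = 15.2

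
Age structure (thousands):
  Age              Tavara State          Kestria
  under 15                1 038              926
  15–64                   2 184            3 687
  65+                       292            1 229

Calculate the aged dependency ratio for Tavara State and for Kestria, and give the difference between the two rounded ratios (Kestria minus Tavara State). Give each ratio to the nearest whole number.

Tavara State: 13
Kestria: 33
Difference: +20

Tavara State: 292 / 2 184 × 100 = 13
Kestria: 1 229 / 3 687 × 100 = 33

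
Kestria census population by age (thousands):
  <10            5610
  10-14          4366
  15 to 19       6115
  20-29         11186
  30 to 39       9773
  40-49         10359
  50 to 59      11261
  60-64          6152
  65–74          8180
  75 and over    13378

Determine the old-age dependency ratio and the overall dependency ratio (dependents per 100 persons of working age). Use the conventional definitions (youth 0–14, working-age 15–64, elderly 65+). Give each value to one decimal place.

Old-age dependency ratio: 39.3
Total dependency ratio: 57.5

0–14: 5610 + 4366 = 9976
15–64: 6115 + 11186 + 9773 + 10359 + 11261 + 6152 = 54846
65+: 8180 + 13378 = 21558
Old-age dependency ratio = 21558 / 54846 × 100 = 39.3
Total dependency ratio = (9976 + 21558) / 54846 × 100 = 31534 / 54846 × 100 = 57.5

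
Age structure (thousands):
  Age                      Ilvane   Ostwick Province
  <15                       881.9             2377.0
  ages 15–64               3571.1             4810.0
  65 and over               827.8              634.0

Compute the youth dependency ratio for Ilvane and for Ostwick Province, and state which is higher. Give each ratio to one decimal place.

Ilvane: 881.9 / 3571.1 × 100 = 24.7
Ostwick Province: 2377.0 / 4810.0 × 100 = 49.4

Ilvane: 24.7
Ostwick Province: 49.4
Higher: Ostwick Province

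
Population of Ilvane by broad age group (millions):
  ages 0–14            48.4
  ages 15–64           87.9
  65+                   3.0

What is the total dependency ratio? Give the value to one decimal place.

Total dependency ratio = (48.4 + 3.0) / 87.9 × 100 = 51.4 / 87.9 × 100 = 58.5

Total dependency ratio: 58.5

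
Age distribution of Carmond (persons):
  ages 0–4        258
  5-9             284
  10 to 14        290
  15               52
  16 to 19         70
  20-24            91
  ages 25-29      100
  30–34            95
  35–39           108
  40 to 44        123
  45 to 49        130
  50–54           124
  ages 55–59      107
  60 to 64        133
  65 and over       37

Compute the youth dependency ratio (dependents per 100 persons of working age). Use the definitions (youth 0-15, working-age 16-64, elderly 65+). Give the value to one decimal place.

0–15: 258 + 284 + 290 + 52 = 884
16–64: 70 + 91 + 100 + 95 + 108 + 123 + 130 + 124 + 107 + 133 = 1,081
65+: 37
Youth dependency ratio = 884 / 1,081 × 100 = 81.8

Youth dependency ratio: 81.8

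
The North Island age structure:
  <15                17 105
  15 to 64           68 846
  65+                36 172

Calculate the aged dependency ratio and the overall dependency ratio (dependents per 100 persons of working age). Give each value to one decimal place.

Old-age dependency ratio: 52.5
Total dependency ratio: 77.4

Old-age dependency ratio = 36 172 / 68 846 × 100 = 52.5
Total dependency ratio = (17 105 + 36 172) / 68 846 × 100 = 53 277 / 68 846 × 100 = 77.4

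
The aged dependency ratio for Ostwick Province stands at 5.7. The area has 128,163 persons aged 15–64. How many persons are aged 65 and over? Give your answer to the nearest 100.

Old-age dependency ratio = elderly / working-age × 100
5.7 = E / 128,163 × 100
⇒ 7,300

Aged 65 and over: 7,300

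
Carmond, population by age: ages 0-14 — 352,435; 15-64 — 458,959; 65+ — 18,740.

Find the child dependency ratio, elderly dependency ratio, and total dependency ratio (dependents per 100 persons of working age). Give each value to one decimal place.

Youth dependency ratio: 76.8
Old-age dependency ratio: 4.1
Total dependency ratio: 80.9

Youth dependency ratio = 352,435 / 458,959 × 100 = 76.8
Old-age dependency ratio = 18,740 / 458,959 × 100 = 4.1
Total dependency ratio = (352,435 + 18,740) / 458,959 × 100 = 371,175 / 458,959 × 100 = 80.9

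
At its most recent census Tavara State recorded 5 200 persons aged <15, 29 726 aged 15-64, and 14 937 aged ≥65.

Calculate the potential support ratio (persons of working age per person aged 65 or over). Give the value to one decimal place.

Potential support ratio = 29 726 / 14 937 = 2.0

Potential support ratio: 2.0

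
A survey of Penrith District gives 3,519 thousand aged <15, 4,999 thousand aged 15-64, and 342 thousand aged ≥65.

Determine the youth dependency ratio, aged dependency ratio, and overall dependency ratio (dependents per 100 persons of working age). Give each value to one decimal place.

Youth dependency ratio: 70.4
Old-age dependency ratio: 6.8
Total dependency ratio: 77.2

Youth dependency ratio = 3,519 / 4,999 × 100 = 70.4
Old-age dependency ratio = 342 / 4,999 × 100 = 6.8
Total dependency ratio = (3,519 + 342) / 4,999 × 100 = 3,861 / 4,999 × 100 = 77.2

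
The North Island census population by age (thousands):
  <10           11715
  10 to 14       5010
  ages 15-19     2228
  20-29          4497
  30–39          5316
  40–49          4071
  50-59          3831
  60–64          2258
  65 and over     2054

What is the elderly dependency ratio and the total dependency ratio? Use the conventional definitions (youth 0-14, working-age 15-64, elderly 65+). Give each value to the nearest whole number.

0–14: 11715 + 5010 = 16725
15–64: 2228 + 4497 + 5316 + 4071 + 3831 + 2258 = 22201
65+: 2054
Old-age dependency ratio = 2054 / 22201 × 100 = 9
Total dependency ratio = (16725 + 2054) / 22201 × 100 = 18779 / 22201 × 100 = 85

Old-age dependency ratio: 9
Total dependency ratio: 85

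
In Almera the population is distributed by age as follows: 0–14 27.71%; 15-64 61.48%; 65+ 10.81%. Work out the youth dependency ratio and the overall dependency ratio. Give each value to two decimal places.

Youth dependency ratio = 27.71 / 61.48 × 100 = 45.07
Total dependency ratio = (27.71 + 10.81) / 61.48 × 100 = 38.52 / 61.48 × 100 = 62.65

Youth dependency ratio: 45.07
Total dependency ratio: 62.65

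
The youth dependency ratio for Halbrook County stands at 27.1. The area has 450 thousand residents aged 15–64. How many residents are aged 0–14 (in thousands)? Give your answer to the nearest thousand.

Aged 0–14: 122

Youth dependency ratio = youth / working-age × 100
27.1 = Y / 450 × 100
⇒ 122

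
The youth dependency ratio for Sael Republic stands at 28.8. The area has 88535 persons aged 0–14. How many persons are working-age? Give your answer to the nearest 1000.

Working-age: 307000

Youth dependency ratio = youth / working-age × 100
28.8 = 88535 / W × 100
⇒ 307000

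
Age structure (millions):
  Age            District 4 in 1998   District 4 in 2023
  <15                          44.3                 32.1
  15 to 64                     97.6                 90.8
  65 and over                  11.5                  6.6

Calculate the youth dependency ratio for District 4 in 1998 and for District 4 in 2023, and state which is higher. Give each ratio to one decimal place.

District 4 in 1998: 44.3 / 97.6 × 100 = 45.4
District 4 in 2023: 32.1 / 90.8 × 100 = 35.4

District 4 in 1998: 45.4
District 4 in 2023: 35.4
Higher: District 4 in 1998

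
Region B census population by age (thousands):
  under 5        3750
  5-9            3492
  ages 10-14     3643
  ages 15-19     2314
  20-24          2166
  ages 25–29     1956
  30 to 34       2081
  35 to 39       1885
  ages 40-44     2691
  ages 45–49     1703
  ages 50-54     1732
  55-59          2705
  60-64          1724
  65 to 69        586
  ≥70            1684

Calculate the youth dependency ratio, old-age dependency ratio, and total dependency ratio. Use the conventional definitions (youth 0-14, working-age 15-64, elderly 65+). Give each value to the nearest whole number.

Youth dependency ratio: 52
Old-age dependency ratio: 11
Total dependency ratio: 63

0–14: 3750 + 3492 + 3643 = 10885
15–64: 2314 + 2166 + 1956 + 2081 + 1885 + 2691 + 1703 + 1732 + 2705 + 1724 = 20957
65+: 586 + 1684 = 2270
Youth dependency ratio = 10885 / 20957 × 100 = 52
Old-age dependency ratio = 2270 / 20957 × 100 = 11
Total dependency ratio = (10885 + 2270) / 20957 × 100 = 13155 / 20957 × 100 = 63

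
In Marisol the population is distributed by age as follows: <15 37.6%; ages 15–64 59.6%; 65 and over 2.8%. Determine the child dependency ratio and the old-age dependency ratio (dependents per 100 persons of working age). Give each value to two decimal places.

Youth dependency ratio: 63.09
Old-age dependency ratio: 4.70

Youth dependency ratio = 37.6 / 59.6 × 100 = 63.09
Old-age dependency ratio = 2.8 / 59.6 × 100 = 4.70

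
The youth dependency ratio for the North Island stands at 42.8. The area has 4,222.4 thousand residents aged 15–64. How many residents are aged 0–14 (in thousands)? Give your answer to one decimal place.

Youth dependency ratio = youth / working-age × 100
42.8 = Y / 4,222.4 × 100
⇒ 1,807.2

Aged 0–14: 1,807.2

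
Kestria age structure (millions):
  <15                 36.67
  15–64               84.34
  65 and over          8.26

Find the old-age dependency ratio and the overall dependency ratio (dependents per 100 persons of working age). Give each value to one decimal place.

Old-age dependency ratio: 9.8
Total dependency ratio: 53.3

Old-age dependency ratio = 8.26 / 84.34 × 100 = 9.8
Total dependency ratio = (36.67 + 8.26) / 84.34 × 100 = 44.93 / 84.34 × 100 = 53.3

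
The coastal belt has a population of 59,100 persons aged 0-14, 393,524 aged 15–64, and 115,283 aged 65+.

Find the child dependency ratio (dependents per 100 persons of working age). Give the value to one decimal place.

Youth dependency ratio = 59,100 / 393,524 × 100 = 15.0

Youth dependency ratio: 15.0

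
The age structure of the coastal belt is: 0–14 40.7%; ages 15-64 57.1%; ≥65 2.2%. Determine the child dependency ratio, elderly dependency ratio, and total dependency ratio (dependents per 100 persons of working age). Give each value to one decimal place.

Youth dependency ratio: 71.3
Old-age dependency ratio: 3.9
Total dependency ratio: 75.1

Youth dependency ratio = 40.7 / 57.1 × 100 = 71.3
Old-age dependency ratio = 2.2 / 57.1 × 100 = 3.9
Total dependency ratio = (40.7 + 2.2) / 57.1 × 100 = 42.9 / 57.1 × 100 = 75.1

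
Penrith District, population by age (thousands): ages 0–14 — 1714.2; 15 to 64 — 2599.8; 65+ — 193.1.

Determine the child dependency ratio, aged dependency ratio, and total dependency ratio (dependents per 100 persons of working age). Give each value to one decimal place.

Youth dependency ratio: 65.9
Old-age dependency ratio: 7.4
Total dependency ratio: 73.4

Youth dependency ratio = 1714.2 / 2599.8 × 100 = 65.9
Old-age dependency ratio = 193.1 / 2599.8 × 100 = 7.4
Total dependency ratio = (1714.2 + 193.1) / 2599.8 × 100 = 1907.3 / 2599.8 × 100 = 73.4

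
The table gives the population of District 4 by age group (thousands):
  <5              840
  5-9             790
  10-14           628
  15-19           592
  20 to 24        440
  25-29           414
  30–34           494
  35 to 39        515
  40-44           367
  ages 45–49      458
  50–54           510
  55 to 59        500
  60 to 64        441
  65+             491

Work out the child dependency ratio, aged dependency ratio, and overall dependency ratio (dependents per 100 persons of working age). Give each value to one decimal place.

0–14: 840 + 790 + 628 = 2 258
15–64: 592 + 440 + 414 + 494 + 515 + 367 + 458 + 510 + 500 + 441 = 4 731
65+: 491
Youth dependency ratio = 2 258 / 4 731 × 100 = 47.7
Old-age dependency ratio = 491 / 4 731 × 100 = 10.4
Total dependency ratio = (2 258 + 491) / 4 731 × 100 = 2 749 / 4 731 × 100 = 58.1

Youth dependency ratio: 47.7
Old-age dependency ratio: 10.4
Total dependency ratio: 58.1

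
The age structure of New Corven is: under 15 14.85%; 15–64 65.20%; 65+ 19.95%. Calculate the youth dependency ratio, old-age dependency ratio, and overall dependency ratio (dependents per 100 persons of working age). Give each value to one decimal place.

Youth dependency ratio = 14.85 / 65.20 × 100 = 22.8
Old-age dependency ratio = 19.95 / 65.20 × 100 = 30.6
Total dependency ratio = (14.85 + 19.95) / 65.20 × 100 = 34.80 / 65.20 × 100 = 53.4

Youth dependency ratio: 22.8
Old-age dependency ratio: 30.6
Total dependency ratio: 53.4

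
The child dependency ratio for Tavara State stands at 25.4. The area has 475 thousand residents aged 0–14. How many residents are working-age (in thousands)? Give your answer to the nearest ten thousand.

Working-age: 1 870

Youth dependency ratio = youth / working-age × 100
25.4 = 475 / W × 100
⇒ 1 870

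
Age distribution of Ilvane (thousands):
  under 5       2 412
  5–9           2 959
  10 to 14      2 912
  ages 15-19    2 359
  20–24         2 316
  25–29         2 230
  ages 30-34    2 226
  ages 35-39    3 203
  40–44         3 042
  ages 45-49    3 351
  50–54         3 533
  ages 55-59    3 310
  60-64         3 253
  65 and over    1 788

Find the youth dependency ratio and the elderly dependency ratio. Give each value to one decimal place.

Youth dependency ratio: 28.7
Old-age dependency ratio: 6.2

0–14: 2 412 + 2 959 + 2 912 = 8 283
15–64: 2 359 + 2 316 + 2 230 + 2 226 + 3 203 + 3 042 + 3 351 + 3 533 + 3 310 + 3 253 = 28 823
65+: 1 788
Youth dependency ratio = 8 283 / 28 823 × 100 = 28.7
Old-age dependency ratio = 1 788 / 28 823 × 100 = 6.2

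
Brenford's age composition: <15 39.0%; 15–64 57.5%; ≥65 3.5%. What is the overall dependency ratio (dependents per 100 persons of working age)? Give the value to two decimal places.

Total dependency ratio: 73.91

Total dependency ratio = (39.0 + 3.5) / 57.5 × 100 = 42.5 / 57.5 × 100 = 73.91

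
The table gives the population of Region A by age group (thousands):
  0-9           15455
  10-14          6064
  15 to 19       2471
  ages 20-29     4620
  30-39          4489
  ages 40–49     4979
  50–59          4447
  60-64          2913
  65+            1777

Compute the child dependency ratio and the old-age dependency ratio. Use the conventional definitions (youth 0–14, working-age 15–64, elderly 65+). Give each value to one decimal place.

Youth dependency ratio: 90.0
Old-age dependency ratio: 7.4

0–14: 15455 + 6064 = 21519
15–64: 2471 + 4620 + 4489 + 4979 + 4447 + 2913 = 23919
65+: 1777
Youth dependency ratio = 21519 / 23919 × 100 = 90.0
Old-age dependency ratio = 1777 / 23919 × 100 = 7.4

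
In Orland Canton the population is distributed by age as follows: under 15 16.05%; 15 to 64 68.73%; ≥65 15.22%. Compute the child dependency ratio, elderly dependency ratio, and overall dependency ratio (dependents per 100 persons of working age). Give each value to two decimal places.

Youth dependency ratio: 23.35
Old-age dependency ratio: 22.14
Total dependency ratio: 45.50

Youth dependency ratio = 16.05 / 68.73 × 100 = 23.35
Old-age dependency ratio = 15.22 / 68.73 × 100 = 22.14
Total dependency ratio = (16.05 + 15.22) / 68.73 × 100 = 31.27 / 68.73 × 100 = 45.50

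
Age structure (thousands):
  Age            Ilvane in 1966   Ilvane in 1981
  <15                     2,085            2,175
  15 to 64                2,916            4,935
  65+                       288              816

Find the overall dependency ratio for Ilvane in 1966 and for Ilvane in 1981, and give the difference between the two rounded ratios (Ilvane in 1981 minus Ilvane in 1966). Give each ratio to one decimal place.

Ilvane in 1966: (2,085 + 288) / 2,916 × 100 = 2,373 / 2,916 × 100 = 81.4
Ilvane in 1981: (2,175 + 816) / 4,935 × 100 = 2,991 / 4,935 × 100 = 60.6

Ilvane in 1966: 81.4
Ilvane in 1981: 60.6
Difference: -20.8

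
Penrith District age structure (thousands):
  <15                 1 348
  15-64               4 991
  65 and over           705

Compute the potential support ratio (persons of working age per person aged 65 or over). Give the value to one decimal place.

Potential support ratio = 4 991 / 705 = 7.1

Potential support ratio: 7.1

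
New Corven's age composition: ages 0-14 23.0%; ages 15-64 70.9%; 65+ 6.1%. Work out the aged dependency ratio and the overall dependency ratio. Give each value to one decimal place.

Old-age dependency ratio = 6.1 / 70.9 × 100 = 8.6
Total dependency ratio = (23.0 + 6.1) / 70.9 × 100 = 29.1 / 70.9 × 100 = 41.0

Old-age dependency ratio: 8.6
Total dependency ratio: 41.0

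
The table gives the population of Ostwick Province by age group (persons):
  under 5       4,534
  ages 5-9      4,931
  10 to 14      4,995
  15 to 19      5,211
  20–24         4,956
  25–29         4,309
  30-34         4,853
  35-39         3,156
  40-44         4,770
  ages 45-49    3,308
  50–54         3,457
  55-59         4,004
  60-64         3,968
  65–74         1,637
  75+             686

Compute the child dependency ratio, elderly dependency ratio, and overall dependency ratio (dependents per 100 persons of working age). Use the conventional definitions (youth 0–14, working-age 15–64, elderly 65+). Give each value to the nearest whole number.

0–14: 4,534 + 4,931 + 4,995 = 14,460
15–64: 5,211 + 4,956 + 4,309 + 4,853 + 3,156 + 4,770 + 3,308 + 3,457 + 4,004 + 3,968 = 41,992
65+: 1,637 + 686 = 2,323
Youth dependency ratio = 14,460 / 41,992 × 100 = 34
Old-age dependency ratio = 2,323 / 41,992 × 100 = 6
Total dependency ratio = (14,460 + 2,323) / 41,992 × 100 = 16,783 / 41,992 × 100 = 40

Youth dependency ratio: 34
Old-age dependency ratio: 6
Total dependency ratio: 40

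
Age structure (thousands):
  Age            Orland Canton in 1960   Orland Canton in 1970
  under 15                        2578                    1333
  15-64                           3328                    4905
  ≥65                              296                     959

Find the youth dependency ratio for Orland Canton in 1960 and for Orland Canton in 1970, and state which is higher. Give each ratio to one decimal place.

Orland Canton in 1960: 2578 / 3328 × 100 = 77.5
Orland Canton in 1970: 1333 / 4905 × 100 = 27.2

Orland Canton in 1960: 77.5
Orland Canton in 1970: 27.2
Higher: Orland Canton in 1960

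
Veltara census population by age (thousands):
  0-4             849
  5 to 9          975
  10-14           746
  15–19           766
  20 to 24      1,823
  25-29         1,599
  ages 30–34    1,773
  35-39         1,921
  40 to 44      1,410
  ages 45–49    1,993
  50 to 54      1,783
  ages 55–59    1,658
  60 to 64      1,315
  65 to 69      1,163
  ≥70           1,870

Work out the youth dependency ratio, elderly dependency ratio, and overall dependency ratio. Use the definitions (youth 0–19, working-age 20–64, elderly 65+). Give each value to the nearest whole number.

Youth dependency ratio: 22
Old-age dependency ratio: 20
Total dependency ratio: 42

0–19: 849 + 975 + 746 + 766 = 3,336
20–64: 1,823 + 1,599 + 1,773 + 1,921 + 1,410 + 1,993 + 1,783 + 1,658 + 1,315 = 15,275
65+: 1,163 + 1,870 = 3,033
Youth dependency ratio = 3,336 / 15,275 × 100 = 22
Old-age dependency ratio = 3,033 / 15,275 × 100 = 20
Total dependency ratio = (3,336 + 3,033) / 15,275 × 100 = 6,369 / 15,275 × 100 = 42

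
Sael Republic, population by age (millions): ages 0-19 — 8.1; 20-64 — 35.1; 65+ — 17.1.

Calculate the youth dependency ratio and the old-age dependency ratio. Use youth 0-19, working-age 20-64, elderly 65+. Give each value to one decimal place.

Youth dependency ratio: 23.1
Old-age dependency ratio: 48.7

Youth dependency ratio = 8.1 / 35.1 × 100 = 23.1
Old-age dependency ratio = 17.1 / 35.1 × 100 = 48.7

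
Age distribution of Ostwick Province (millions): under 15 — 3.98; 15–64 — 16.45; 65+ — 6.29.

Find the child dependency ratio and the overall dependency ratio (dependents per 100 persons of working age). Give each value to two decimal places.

Youth dependency ratio = 3.98 / 16.45 × 100 = 24.19
Total dependency ratio = (3.98 + 6.29) / 16.45 × 100 = 10.27 / 16.45 × 100 = 62.43

Youth dependency ratio: 24.19
Total dependency ratio: 62.43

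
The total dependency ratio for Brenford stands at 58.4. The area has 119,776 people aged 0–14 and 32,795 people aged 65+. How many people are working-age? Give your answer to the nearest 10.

Total dependency ratio = (youth + elderly) / working-age × 100
58.4 = (119,776 + 32,795) / W × 100
⇒ 261,250

Working-age: 261,250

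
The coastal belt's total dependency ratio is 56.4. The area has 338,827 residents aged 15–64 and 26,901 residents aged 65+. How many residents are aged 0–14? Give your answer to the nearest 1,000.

Total dependency ratio = (youth + elderly) / working-age × 100
56.4 = (Y + 26,901) / 338,827 × 100
⇒ 164,000

Aged 0–14: 164,000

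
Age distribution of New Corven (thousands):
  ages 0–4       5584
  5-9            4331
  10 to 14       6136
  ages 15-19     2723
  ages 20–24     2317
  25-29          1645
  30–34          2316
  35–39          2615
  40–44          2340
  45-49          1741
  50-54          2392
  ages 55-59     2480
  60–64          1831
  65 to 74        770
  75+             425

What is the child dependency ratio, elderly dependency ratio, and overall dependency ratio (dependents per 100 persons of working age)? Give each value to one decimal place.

0–14: 5584 + 4331 + 6136 = 16051
15–64: 2723 + 2317 + 1645 + 2316 + 2615 + 2340 + 1741 + 2392 + 2480 + 1831 = 22400
65+: 770 + 425 = 1195
Youth dependency ratio = 16051 / 22400 × 100 = 71.7
Old-age dependency ratio = 1195 / 22400 × 100 = 5.3
Total dependency ratio = (16051 + 1195) / 22400 × 100 = 17246 / 22400 × 100 = 77.0

Youth dependency ratio: 71.7
Old-age dependency ratio: 5.3
Total dependency ratio: 77.0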